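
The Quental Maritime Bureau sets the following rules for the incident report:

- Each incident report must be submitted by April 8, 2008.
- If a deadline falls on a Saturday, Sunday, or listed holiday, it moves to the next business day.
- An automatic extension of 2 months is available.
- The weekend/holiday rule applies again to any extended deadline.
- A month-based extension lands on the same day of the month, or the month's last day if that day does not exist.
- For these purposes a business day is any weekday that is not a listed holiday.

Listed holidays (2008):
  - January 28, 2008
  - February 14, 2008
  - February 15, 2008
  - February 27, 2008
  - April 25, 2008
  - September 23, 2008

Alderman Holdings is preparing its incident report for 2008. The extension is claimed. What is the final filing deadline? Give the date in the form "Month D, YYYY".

The stated deadline is April 8, 2008.
April 8, 2008 falls on a Tuesday, which is a business day, so no adjustment is needed.
Add 2 months to April 8, 2008: June 8, 2008.
June 8, 2008 is a Sunday, so it moves to the next business day, June 9, 2008 (Monday).
So the filing is due June 9, 2008.

June 9, 2008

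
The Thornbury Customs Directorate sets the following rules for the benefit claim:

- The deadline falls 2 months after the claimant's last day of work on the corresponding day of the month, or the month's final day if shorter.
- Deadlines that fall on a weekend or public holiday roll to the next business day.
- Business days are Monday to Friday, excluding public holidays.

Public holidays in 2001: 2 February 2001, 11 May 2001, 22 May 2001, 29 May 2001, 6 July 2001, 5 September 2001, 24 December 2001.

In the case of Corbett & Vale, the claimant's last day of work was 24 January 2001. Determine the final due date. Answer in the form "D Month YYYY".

Moving 2 months forward from 24 January 2001 on the corresponding day gives 24 March 2001.
24 March 2001 is a Saturday, so it moves to the next business day, 26 March 2001 (Monday).
So the filing is due 26 March 2001.

26 March 2001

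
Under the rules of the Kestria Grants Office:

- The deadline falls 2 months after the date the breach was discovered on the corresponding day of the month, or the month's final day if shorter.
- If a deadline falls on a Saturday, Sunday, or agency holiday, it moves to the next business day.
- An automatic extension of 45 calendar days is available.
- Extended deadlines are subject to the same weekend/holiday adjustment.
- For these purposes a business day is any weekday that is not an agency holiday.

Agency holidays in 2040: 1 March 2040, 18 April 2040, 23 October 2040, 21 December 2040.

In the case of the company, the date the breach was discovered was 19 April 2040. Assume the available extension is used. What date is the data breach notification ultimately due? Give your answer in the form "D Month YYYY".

Moving 2 months forward from 19 April 2040 on the corresponding day gives 19 June 2040.
Since 19 June 2040 is a Tuesday and not a holiday, the date is unchanged.
With the 45-day extension, 19 June 2040 becomes 3 August 2040.
3 August 2040 (Friday) is already a business day.
The final due date is 3 August 2040.

3 August 2040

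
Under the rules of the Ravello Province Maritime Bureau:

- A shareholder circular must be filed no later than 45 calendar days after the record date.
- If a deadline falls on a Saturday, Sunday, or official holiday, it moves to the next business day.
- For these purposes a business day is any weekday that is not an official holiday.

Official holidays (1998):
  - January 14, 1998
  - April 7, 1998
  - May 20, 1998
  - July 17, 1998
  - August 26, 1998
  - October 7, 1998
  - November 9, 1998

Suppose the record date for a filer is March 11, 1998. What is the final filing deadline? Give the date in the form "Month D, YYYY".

April 27, 1998

45 calendar days after March 11, 1998 is April 25, 1998.
Because April 25, 1998 is a Saturday, the deadline becomes April 27, 1998 (Monday).
Deadline: April 27, 1998.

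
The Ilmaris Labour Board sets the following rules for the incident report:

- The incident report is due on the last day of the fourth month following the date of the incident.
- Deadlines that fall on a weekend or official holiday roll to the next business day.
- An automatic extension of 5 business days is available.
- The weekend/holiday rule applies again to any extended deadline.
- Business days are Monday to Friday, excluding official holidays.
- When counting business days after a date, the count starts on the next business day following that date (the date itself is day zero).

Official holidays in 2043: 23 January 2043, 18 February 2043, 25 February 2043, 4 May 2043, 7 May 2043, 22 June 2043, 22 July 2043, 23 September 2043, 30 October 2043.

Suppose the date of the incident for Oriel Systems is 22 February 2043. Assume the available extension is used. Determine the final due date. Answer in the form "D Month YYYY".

4 months after 22 February 2043 is June 2043; that month ends on 30 June 2043.
30 June 2043 falls on a Tuesday, which is a business day, so no adjustment is needed.
The 5-business-day extension runs from 30 June 2043 to 7 July 2043.
7 July 2043 (Tuesday) is already a business day.
So the filing is due 7 July 2043.

7 July 2043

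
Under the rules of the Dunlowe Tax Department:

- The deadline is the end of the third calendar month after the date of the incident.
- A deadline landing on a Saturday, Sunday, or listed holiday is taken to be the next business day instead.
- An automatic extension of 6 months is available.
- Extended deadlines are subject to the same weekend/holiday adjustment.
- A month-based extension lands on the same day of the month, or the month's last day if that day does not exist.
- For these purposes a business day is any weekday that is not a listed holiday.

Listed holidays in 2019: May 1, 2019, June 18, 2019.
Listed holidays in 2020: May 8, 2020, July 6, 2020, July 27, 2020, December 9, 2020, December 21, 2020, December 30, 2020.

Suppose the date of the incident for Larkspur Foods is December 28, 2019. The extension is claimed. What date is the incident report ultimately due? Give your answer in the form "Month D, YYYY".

September 30, 2020

3 months after December 28, 2019 is March 2020; that month ends on March 31, 2020.
Since March 31, 2020 is a Tuesday and not a holiday, the date is unchanged.
Applying the 6 months extension: 6 months after March 31, 2020 is September 30, 2020 (day 31 does not exist in September, so the month's last day is used).
September 30, 2020 (Wednesday) is already a business day.
Final deadline: September 30, 2020.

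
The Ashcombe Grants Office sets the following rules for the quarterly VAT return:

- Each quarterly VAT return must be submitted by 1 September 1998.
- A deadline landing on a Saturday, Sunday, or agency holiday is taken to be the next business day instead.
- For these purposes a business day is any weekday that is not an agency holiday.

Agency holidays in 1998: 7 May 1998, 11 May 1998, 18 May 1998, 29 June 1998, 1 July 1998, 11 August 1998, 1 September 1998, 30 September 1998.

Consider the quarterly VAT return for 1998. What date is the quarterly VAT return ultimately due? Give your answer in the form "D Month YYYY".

The statutory due date is 1 September 1998.
Because 1 September 1998 is a listed holiday, the deadline becomes 2 September 1998 (Wednesday).
So the filing is due 2 September 1998.

2 September 1998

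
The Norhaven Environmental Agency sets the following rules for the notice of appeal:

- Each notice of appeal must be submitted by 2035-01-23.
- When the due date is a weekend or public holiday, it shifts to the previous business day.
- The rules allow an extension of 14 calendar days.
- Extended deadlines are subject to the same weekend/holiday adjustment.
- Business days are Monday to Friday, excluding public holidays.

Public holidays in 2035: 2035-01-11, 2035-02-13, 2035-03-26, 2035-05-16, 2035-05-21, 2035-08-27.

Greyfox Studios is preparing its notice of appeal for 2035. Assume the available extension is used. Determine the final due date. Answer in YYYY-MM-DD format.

The statutory due date is 2035-01-23.
2035-01-23 falls on a Tuesday, which is a business day, so no adjustment is needed.
Applying the 14-calendar-day extension: 2035-01-23 + 14 days = 2035-02-06.
Since 2035-02-06 is a Tuesday and not a holiday, the date is unchanged.
Final deadline: 2035-02-06.

2035-02-06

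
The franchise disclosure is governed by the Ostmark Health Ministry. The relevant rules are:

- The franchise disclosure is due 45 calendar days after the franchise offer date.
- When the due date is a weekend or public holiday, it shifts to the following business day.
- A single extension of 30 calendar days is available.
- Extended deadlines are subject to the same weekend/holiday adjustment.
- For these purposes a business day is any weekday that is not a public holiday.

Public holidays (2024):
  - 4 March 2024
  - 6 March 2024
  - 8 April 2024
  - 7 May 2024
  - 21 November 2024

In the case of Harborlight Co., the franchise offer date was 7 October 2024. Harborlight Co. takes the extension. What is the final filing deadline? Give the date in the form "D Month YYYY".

23 December 2024

From 7 October 2024, 45 calendar days later is 21 November 2024.
Because 21 November 2024 is a listed holiday, the deadline becomes 22 November 2024 (Friday).
Add the 30 calendar-day extension to 22 November 2024: 22 December 2024.
22 December 2024 falls on a Sunday. Rolling to the next business day gives 23 December 2024, a Monday.
So the filing is due 23 December 2024.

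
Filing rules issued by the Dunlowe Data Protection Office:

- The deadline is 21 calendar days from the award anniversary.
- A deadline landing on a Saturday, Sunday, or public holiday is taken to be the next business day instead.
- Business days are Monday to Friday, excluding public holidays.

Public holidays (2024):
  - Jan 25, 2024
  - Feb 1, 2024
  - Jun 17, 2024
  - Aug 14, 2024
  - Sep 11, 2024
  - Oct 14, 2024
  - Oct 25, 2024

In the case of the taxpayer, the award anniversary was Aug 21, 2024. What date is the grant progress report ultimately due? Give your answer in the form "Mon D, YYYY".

Sep 12, 2024

21 calendar days after Aug 21, 2024 is Sep 11, 2024.
Sep 11, 2024 is a listed holiday; the next business day is Sep 12, 2024 (Thursday).
So the filing is due Sep 12, 2024.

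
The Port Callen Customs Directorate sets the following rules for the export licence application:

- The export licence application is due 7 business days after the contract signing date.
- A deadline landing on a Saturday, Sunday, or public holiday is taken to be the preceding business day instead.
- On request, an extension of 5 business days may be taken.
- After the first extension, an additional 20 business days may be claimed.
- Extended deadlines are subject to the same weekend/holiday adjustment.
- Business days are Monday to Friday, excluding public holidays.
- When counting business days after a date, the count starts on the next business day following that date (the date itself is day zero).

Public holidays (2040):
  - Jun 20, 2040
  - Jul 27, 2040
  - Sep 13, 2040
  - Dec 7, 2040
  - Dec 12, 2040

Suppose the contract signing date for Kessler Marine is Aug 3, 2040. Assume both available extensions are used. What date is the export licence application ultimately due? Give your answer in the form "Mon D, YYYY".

Starting the day after Aug 3, 2040 and counting 7 business days lands on Aug 14, 2040.
Aug 14, 2040 is a Tuesday and not a listed holiday, so it stands.
Counting 5 further business days from Aug 14, 2040 reaches Aug 21, 2040.
Aug 21, 2040 falls on a Tuesday, which is a business day, so no adjustment is needed.
Counting 20 further business days from Aug 21, 2040 reaches Sep 19, 2040.
Sep 19, 2040 is a Wednesday and not a listed holiday, so it stands.
Deadline: Sep 19, 2040.

Sep 19, 2040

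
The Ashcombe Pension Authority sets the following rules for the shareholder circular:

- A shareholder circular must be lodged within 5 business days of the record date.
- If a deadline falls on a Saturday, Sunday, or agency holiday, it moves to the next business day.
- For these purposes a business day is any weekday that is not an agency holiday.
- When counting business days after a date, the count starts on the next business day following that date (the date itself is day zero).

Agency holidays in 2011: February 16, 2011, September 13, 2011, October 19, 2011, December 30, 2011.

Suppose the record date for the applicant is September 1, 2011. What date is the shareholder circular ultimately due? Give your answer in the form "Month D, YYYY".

September 8, 2011

Starting the day after September 1, 2011 and counting 5 business days lands on September 8, 2011.
September 8, 2011 (Thursday) is already a business day.
Deadline: September 8, 2011.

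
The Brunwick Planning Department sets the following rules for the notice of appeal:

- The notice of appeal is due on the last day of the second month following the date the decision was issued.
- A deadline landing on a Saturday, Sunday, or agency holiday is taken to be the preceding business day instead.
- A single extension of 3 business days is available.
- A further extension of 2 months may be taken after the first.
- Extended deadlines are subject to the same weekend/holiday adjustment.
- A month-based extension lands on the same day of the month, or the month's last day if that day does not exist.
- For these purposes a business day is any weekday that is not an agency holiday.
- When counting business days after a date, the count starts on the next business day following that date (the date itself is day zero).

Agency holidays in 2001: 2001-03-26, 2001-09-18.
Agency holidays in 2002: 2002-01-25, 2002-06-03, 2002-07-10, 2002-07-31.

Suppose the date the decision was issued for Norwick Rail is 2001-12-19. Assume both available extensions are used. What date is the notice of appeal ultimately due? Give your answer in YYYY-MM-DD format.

2002-05-03

The second month after 2001-12-19 is February 2002, whose last day is 2002-02-28.
Since 2002-02-28 is a Thursday and not a holiday, the date is unchanged.
Applying the 3-business-day extension: 3 business days after 2002-02-28 is 2002-03-05.
2002-03-05 is a Tuesday and not a listed holiday, so it stands.
Applying the 2 months extension: 2 months after 2002-03-05 is 2002-05-05.
2002-05-05 is a Sunday; the preceding business day is 2002-05-03 (Friday).
The final due date is 2002-05-03.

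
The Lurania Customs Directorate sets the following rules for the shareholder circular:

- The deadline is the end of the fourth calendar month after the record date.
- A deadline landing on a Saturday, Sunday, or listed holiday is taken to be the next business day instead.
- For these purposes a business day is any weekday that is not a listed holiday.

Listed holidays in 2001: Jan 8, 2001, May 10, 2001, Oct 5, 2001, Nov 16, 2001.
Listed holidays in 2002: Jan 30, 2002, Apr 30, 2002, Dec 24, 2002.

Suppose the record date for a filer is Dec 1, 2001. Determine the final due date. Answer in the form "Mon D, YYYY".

May 1, 2002

4 months after Dec 1, 2001 falls in April 2002; the last day of that month is Apr 30, 2002.
Because Apr 30, 2002 is a listed holiday, the deadline becomes May 1, 2002 (Wednesday).
The final due date is May 1, 2002.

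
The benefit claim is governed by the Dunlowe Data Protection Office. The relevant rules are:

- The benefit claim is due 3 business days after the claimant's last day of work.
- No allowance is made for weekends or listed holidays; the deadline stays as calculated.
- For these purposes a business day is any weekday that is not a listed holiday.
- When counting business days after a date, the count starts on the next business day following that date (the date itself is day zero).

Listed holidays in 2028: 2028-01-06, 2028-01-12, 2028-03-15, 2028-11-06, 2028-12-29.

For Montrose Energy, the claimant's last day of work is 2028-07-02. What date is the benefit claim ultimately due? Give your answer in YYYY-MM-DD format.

Starting the day after 2028-07-02 and counting 3 business days lands on 2028-07-05.
2028-07-05 falls on a Wednesday. The rules make no weekend/holiday allowance, so it remains 2028-07-05.
So the filing is due 2028-07-05.

2028-07-05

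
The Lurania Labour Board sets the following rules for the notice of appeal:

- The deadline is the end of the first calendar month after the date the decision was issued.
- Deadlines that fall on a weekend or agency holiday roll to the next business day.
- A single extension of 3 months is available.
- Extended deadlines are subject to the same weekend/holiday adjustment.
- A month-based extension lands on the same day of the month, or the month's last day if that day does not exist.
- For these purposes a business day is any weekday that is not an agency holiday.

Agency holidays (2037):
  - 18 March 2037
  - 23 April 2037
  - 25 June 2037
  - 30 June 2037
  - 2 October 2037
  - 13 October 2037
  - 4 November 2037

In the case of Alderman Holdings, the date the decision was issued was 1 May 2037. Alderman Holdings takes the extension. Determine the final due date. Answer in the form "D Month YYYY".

1 October 2037

1 month after 1 May 2037 falls in June 2037; the last day of that month is 30 June 2037.
30 June 2037 is a listed holiday; the next business day is 1 July 2037 (Wednesday).
Applying the 3 months extension: 3 months after 1 July 2037 is 1 October 2037.
1 October 2037 is a Thursday and not a listed holiday, so it stands.
So the filing is due 1 October 2037.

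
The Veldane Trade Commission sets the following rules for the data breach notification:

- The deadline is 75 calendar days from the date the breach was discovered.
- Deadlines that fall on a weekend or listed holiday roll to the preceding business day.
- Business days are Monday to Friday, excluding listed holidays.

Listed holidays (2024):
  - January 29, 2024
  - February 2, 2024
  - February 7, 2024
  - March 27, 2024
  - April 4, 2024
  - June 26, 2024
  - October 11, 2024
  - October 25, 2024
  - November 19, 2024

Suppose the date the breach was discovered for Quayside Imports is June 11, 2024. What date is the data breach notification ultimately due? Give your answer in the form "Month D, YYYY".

Trigger date June 11, 2024 + 75 calendar days = August 25, 2024.
August 25, 2024 falls on a Sunday. Rolling to the preceding business day gives August 23, 2024, a Friday.
Final deadline: August 23, 2024.

August 23, 2024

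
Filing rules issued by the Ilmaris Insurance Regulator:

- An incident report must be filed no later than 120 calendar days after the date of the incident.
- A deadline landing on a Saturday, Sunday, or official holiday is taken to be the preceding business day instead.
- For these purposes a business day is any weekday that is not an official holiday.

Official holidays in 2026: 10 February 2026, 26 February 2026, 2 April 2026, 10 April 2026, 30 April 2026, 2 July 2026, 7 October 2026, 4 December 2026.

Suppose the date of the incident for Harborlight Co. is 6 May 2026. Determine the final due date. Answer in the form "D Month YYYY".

Trigger date 6 May 2026 + 120 calendar days = 3 September 2026.
3 September 2026 falls on a Thursday, which is a business day, so no adjustment is needed.
So the filing is due 3 September 2026.

3 September 2026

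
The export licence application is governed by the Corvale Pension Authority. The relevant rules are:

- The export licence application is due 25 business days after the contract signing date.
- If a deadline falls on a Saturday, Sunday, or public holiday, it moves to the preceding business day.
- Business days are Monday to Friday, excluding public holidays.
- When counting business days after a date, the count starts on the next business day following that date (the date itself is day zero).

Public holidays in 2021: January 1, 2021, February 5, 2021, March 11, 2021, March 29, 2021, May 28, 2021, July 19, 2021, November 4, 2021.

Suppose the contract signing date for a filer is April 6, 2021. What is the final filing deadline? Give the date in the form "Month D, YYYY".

Counting 25 business days after April 6, 2021 (skipping weekends and listed holidays) reaches May 11, 2021.
Since May 11, 2021 is a Tuesday and not a holiday, the date is unchanged.
So the filing is due May 11, 2021.

May 11, 2021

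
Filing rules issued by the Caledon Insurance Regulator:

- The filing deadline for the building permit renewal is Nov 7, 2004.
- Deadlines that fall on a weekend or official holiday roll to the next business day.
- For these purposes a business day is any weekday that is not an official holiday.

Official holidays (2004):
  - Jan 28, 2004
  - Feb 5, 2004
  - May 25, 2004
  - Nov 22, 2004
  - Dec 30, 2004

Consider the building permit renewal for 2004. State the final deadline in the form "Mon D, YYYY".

The stated deadline is Nov 7, 2004.
Nov 7, 2004 is a Sunday; the next business day is Nov 8, 2004 (Monday).
The final due date is Nov 8, 2004.

Nov 8, 2004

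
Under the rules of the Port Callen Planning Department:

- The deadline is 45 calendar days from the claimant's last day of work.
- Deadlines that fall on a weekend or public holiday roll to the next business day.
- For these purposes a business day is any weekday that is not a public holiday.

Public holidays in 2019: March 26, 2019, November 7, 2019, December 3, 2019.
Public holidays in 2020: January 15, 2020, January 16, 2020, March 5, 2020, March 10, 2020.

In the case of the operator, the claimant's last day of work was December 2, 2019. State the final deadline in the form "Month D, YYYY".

From December 2, 2019, 45 calendar days later is January 16, 2020.
Because January 16, 2020 is a listed holiday, the deadline becomes January 17, 2020 (Friday).
So the filing is due January 17, 2020.

January 17, 2020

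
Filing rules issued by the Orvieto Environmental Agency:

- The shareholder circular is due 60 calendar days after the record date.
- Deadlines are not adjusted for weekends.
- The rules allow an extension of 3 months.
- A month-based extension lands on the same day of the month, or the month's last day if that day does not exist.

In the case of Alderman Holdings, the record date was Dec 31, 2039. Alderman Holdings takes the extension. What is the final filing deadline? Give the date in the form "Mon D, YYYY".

May 29, 2040

From Dec 31, 2039, 60 calendar days later is Feb 29, 2040.
Feb 29, 2040 falls on a Wednesday. The rules make no weekend/holiday allowance, so it remains Feb 29, 2040.
Applying the 3 months extension: 3 months after Feb 29, 2040 is May 29, 2040.
May 29, 2040 falls on a Tuesday. The rules make no weekend/holiday allowance, so it remains May 29, 2040.
The final due date is May 29, 2040.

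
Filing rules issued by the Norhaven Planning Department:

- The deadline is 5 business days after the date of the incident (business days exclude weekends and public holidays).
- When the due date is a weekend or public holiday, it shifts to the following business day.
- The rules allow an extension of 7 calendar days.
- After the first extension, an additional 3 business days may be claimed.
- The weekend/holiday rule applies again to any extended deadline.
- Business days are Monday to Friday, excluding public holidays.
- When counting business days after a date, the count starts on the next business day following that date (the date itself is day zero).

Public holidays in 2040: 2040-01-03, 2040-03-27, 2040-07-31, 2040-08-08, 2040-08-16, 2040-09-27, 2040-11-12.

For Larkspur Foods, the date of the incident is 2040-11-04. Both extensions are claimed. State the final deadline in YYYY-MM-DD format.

Starting the day after 2040-11-04 and counting 5 business days lands on 2040-11-09.
2040-11-09 is a Friday and not a listed holiday, so it stands.
Add the 7 calendar-day extension to 2040-11-09: 2040-11-16.
2040-11-16 is a Friday and not a listed holiday, so it stands.
Counting 3 further business days from 2040-11-16 reaches 2040-11-21.
2040-11-21 is a Wednesday and not a listed holiday, so it stands.
So the filing is due 2040-11-21.

2040-11-21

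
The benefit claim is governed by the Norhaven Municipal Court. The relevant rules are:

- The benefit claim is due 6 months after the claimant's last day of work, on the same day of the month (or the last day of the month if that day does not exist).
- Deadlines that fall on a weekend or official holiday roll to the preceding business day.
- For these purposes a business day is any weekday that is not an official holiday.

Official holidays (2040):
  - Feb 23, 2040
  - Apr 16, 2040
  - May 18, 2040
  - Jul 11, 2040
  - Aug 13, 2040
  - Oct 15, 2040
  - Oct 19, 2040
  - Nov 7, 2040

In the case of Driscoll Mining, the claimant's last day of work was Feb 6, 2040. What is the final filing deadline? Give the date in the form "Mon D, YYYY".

Aug 6, 2040

6 months after Feb 6, 2040, on the same day of the month, is Aug 6, 2040.
Aug 6, 2040 (Monday) is already a business day.
The final due date is Aug 6, 2040.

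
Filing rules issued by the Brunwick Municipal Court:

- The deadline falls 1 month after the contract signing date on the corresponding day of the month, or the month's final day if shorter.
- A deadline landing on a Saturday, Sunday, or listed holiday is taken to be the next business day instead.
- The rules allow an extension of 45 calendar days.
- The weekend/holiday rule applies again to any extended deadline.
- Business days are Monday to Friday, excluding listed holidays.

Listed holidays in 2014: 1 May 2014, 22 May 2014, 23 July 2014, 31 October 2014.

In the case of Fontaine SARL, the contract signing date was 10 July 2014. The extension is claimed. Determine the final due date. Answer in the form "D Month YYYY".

Moving 1 month forward from 10 July 2014 on the corresponding day gives 10 August 2014.
10 August 2014 is a Sunday; the next business day is 11 August 2014 (Monday).
Applying the 45-calendar-day extension: 11 August 2014 + 45 days = 25 September 2014.
Since 25 September 2014 is a Thursday and not a holiday, the date is unchanged.
So the filing is due 25 September 2014.

25 September 2014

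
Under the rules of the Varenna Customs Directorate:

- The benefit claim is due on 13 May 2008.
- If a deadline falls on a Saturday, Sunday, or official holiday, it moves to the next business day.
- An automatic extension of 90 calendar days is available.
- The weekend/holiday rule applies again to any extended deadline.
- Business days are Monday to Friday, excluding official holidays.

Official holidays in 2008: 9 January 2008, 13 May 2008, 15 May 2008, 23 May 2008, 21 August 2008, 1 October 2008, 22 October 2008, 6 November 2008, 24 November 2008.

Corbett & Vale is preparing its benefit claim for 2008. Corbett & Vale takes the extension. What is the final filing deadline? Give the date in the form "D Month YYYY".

The statutory due date is 13 May 2008.
13 May 2008 is a listed holiday, so it moves to the next business day, 14 May 2008 (Wednesday).
With the 90-day extension, 14 May 2008 becomes 12 August 2008.
Since 12 August 2008 is a Tuesday and not a holiday, the date is unchanged.
The final due date is 12 August 2008.

12 August 2008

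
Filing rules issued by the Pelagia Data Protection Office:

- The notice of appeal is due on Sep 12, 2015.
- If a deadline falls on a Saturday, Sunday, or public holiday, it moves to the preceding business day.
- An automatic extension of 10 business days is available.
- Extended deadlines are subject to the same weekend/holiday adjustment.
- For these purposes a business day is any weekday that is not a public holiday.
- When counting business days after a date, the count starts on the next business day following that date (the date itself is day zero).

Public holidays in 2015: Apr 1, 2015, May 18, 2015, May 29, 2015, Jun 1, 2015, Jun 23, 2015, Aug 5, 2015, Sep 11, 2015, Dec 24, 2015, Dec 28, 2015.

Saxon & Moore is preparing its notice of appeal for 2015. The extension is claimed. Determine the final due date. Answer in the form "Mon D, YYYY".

The stated deadline is Sep 12, 2015.
Because Sep 12, 2015 is a Saturday, the deadline becomes Sep 10, 2015 (Thursday).
The 10-business-day extension runs from Sep 10, 2015 to Sep 25, 2015.
Sep 25, 2015 (Friday) is already a business day.
Final deadline: Sep 25, 2015.

Sep 25, 2015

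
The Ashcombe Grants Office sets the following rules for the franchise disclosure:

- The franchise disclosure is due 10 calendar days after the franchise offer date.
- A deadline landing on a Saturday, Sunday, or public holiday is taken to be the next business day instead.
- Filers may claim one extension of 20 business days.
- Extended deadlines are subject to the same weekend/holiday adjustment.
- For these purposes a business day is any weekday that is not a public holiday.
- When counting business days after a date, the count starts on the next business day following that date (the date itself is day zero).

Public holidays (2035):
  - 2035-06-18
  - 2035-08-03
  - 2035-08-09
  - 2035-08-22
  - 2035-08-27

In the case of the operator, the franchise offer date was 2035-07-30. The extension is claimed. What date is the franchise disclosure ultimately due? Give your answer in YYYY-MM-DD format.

2035-09-11

From 2035-07-30, 10 calendar days later is 2035-08-09.
2035-08-09 is a listed holiday; the next business day is 2035-08-10 (Friday).
Counting 20 further business days from 2035-08-10 reaches 2035-09-11.
2035-09-11 is a Tuesday and not a listed holiday, so it stands.
Final deadline: 2035-09-11.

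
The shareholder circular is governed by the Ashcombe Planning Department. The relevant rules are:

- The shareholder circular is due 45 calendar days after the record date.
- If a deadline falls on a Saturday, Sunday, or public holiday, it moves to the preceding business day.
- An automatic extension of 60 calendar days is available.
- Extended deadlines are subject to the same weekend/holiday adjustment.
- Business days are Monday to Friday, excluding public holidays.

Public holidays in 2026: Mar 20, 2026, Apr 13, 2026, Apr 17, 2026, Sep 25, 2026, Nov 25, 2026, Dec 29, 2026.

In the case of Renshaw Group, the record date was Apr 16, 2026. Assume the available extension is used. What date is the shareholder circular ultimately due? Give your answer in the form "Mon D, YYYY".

Trigger date Apr 16, 2026 + 45 calendar days = May 31, 2026.
Because May 31, 2026 is a Sunday, the deadline becomes May 29, 2026 (Friday).
With the 60-day extension, May 29, 2026 becomes Jul 28, 2026.
Jul 28, 2026 falls on a Tuesday, which is a business day, so no adjustment is needed.
The final due date is Jul 28, 2026.

Jul 28, 2026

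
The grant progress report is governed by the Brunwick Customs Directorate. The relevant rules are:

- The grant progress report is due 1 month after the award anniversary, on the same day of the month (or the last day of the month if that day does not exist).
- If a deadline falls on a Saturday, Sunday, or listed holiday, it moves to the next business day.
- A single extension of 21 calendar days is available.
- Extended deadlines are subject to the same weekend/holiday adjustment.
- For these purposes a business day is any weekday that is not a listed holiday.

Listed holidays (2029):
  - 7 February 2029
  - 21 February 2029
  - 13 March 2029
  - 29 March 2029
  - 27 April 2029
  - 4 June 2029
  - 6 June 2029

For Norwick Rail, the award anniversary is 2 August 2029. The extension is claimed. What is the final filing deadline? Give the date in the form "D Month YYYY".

Moving 1 month forward from 2 August 2029 on the corresponding day gives 2 September 2029.
2 September 2029 is a Sunday, so it moves to the next business day, 3 September 2029 (Monday).
Applying the 21-calendar-day extension: 3 September 2029 + 21 days = 24 September 2029.
24 September 2029 is a Monday and not a listed holiday, so it stands.
Final deadline: 24 September 2029.

24 September 2029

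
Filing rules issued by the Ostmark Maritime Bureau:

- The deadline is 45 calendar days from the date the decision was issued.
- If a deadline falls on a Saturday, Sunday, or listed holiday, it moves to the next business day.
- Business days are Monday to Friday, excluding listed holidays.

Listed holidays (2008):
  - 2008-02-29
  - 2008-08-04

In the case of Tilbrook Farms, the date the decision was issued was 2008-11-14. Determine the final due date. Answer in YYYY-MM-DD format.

45 calendar days after 2008-11-14 is 2008-12-29.
2008-12-29 is a Monday and not a listed holiday, so it stands.
So the filing is due 2008-12-29.

2008-12-29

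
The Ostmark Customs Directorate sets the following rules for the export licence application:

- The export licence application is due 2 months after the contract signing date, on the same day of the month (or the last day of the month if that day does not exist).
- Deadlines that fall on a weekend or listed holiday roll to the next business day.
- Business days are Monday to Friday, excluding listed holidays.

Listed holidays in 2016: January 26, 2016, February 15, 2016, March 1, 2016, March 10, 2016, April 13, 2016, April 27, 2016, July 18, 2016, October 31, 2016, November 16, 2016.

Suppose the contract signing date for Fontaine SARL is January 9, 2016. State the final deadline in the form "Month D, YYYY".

2 months after January 9, 2016, on the same day of the month, is March 9, 2016.
Since March 9, 2016 is a Wednesday and not a holiday, the date is unchanged.
The final due date is March 9, 2016.

March 9, 2016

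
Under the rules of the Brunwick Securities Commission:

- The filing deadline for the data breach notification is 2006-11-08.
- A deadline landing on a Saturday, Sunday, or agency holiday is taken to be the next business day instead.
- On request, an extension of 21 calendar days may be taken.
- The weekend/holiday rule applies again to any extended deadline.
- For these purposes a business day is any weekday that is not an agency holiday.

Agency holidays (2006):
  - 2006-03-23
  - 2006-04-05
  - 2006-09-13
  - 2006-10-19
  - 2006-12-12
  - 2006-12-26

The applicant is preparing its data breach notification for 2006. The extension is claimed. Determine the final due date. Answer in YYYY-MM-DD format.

2006-11-29

The statutory due date is 2006-11-08.
2006-11-08 is a Wednesday and not a listed holiday, so it stands.
With the 21-day extension, 2006-11-08 becomes 2006-11-29.
Since 2006-11-29 is a Wednesday and not a holiday, the date is unchanged.
The final due date is 2006-11-29.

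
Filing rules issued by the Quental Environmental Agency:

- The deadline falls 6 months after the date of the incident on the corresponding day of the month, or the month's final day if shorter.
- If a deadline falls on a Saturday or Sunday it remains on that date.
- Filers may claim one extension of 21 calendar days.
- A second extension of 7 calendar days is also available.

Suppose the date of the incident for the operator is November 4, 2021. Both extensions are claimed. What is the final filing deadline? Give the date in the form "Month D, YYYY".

June 1, 2022

6 months after November 4, 2021, on the same day of the month, is May 4, 2022.
No adjustment is made for weekends or holidays, so May 4, 2022 stands.
With the 21-day extension, May 4, 2022 becomes May 25, 2022.
May 25, 2022 is a Wednesday; no weekend or holiday adjustment applies.
Add the 7 calendar-day extension to May 25, 2022: June 1, 2022.
June 1, 2022 falls on a Wednesday. The rules make no weekend/holiday allowance, so it remains June 1, 2022.
The final due date is June 1, 2022.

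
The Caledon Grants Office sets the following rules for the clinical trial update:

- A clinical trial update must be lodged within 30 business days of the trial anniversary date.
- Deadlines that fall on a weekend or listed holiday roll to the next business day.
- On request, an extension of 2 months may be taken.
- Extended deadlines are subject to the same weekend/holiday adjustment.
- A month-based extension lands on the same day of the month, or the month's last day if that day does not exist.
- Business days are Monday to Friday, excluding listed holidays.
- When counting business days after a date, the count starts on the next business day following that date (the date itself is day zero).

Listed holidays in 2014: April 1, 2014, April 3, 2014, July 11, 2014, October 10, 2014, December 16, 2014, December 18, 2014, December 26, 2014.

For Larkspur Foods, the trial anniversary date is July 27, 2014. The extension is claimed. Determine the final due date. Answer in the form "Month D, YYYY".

Counting 30 business days after July 27, 2014 (skipping weekends and listed holidays) reaches September 5, 2014.
September 5, 2014 (Friday) is already a business day.
Add 2 months to September 5, 2014: November 5, 2014.
November 5, 2014 falls on a Wednesday, which is a business day, so no adjustment is needed.
So the filing is due November 5, 2014.

November 5, 2014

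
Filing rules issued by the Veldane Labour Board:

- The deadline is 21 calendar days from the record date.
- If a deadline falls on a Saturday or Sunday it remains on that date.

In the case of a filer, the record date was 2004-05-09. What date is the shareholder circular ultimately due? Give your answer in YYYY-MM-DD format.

From 2004-05-09, 21 calendar days later is 2004-05-30.
2004-05-30 is a Sunday; no weekend or holiday adjustment applies.
Deadline: 2004-05-30.

2004-05-30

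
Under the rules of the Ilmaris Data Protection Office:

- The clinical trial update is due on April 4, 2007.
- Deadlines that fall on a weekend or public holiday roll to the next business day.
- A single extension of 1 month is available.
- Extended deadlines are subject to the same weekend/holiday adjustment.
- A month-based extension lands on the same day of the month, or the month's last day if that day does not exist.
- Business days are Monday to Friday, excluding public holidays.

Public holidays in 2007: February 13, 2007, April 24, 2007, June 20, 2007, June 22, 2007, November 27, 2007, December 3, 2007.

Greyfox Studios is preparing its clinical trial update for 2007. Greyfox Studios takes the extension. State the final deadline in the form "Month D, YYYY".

May 4, 2007

Start from the fixed due date, April 4, 2007.
Since April 4, 2007 is a Wednesday and not a holiday, the date is unchanged.
Applying the 1 month extension: 1 month after April 4, 2007 is May 4, 2007.
Since May 4, 2007 is a Friday and not a holiday, the date is unchanged.
Deadline: May 4, 2007.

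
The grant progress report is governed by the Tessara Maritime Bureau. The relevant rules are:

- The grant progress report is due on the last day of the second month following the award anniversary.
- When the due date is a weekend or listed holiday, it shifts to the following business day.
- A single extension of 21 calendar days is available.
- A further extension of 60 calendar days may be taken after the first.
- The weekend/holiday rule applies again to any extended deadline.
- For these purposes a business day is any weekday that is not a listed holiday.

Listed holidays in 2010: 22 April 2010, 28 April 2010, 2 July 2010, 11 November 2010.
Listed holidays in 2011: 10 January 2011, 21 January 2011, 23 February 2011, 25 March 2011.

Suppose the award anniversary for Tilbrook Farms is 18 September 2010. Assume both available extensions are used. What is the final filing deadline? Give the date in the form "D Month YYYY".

21 February 2011

2 months after 18 September 2010 is November 2010; that month ends on 30 November 2010.
30 November 2010 is a Tuesday and not a listed holiday, so it stands.
Add the 21 calendar-day extension to 30 November 2010: 21 December 2010.
21 December 2010 (Tuesday) is already a business day.
The 60-calendar-day extension moves the deadline from 21 December 2010 to 19 February 2011.
Because 19 February 2011 is a Saturday, the deadline becomes 21 February 2011 (Monday).
Deadline: 21 February 2011.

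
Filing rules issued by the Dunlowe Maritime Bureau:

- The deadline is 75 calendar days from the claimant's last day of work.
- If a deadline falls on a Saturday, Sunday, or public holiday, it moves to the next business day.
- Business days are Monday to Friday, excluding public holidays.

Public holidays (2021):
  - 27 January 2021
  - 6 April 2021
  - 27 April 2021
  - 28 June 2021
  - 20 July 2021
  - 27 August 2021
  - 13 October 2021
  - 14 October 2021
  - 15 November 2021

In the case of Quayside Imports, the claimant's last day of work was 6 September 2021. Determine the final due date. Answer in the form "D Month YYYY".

Trigger date 6 September 2021 + 75 calendar days = 20 November 2021.
20 November 2021 is a Saturday; the next business day is 22 November 2021 (Monday).
So the filing is due 22 November 2021.

22 November 2021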